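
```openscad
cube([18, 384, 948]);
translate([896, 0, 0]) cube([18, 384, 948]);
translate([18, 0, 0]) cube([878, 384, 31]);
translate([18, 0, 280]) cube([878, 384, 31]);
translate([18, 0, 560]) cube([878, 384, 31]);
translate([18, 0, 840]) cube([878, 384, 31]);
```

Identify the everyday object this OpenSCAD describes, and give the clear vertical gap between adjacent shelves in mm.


A bookshelf. The clear shelf gap is 249 mm.

Two tall side panels with 4 horizontal boards between them — a bookshelf. The first two shelf undersides are at z = 0 and z = 280; with shelf thickness 31, the clear gap is 280 − 0 − 31 = 249 mm.


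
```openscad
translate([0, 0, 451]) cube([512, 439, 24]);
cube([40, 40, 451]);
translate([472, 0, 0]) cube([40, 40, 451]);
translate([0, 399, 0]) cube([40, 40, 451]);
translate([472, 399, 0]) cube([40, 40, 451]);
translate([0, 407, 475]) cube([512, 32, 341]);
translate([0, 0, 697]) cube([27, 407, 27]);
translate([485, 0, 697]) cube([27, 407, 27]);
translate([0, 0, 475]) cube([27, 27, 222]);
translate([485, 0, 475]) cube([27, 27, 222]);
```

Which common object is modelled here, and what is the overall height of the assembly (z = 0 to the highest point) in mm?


A chair. The overall height is 816 mm.

A slab on four corner posts with a tall panel at the back — a chair. The seat slab sits at z = 451 with thickness 24, and the 341 mm backrest starts at the seat top, so the overall height is 451 + 24 + 341 = 816 mm.


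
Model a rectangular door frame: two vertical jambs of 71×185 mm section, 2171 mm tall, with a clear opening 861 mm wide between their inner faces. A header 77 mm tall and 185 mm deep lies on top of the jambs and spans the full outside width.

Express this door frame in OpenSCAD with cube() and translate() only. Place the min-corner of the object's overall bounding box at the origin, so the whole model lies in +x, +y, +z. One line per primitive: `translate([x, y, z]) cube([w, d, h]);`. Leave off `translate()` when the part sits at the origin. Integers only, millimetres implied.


cube([71, 185, 2171]);
translate([932, 0, 0]) cube([71, 185, 2171]);
translate([0, 0, 2171]) cube([1003, 185, 77]);


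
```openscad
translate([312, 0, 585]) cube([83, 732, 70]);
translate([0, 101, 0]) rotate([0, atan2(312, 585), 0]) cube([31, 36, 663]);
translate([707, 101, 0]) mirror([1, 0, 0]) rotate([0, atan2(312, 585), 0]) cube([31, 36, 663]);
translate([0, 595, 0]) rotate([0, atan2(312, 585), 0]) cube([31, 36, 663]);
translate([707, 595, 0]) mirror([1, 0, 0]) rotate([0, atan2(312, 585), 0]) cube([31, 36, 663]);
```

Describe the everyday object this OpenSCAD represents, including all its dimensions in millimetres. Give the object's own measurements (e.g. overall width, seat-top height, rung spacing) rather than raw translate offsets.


A sawhorse. A 83×732×70 mm beam (x, y, z) sits on two A-frame leg pairs. Each pair is two raked legs of 31×36 mm section (36 mm along y) splaying symmetrically in x. Each leg rises 585 mm vertically over 312 mm of horizontal reach and is 663 mm long along its own axis. Every leg's outer bottom edge rests on the floor and its outer top edge meets a bottom edge of the beam — the left legs (tilting toward +x) meet the beam's −x bottom edge, the right legs (their mirror images, tilting toward −x) meet its +x bottom edge — so the leg tops tuck under the beam, the beam's underside is 585 mm above the floor, and the feet are 707 mm apart outside-to-outside with the beam centred between them. The two leg pairs are set in 101 mm from either end of the beam.


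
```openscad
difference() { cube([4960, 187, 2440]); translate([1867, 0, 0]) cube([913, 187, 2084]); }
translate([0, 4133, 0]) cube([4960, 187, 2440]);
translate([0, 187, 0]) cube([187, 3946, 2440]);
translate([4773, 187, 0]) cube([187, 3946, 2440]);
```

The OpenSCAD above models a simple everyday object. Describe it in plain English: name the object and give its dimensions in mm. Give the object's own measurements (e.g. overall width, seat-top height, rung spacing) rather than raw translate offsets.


A single room: four walls, each 2440 mm tall and 187 mm thick, enclosing an outside footprint 4960×4320 mm (x × y), no floor or roof. The front and back walls (−y and +y sides) run the full x-width; the side walls fit between their inner faces. A door opening 913 mm wide and 2084 mm tall is cut through the front wall from the floor up, its −x edge 1867 mm from the wall's −x end.


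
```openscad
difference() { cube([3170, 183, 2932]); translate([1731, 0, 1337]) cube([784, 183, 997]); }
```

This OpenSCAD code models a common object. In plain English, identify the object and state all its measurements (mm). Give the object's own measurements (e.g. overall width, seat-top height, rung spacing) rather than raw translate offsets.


A wall 3170 mm long (x), 183 mm thick (y), 2932 mm tall, with a rectangular window opening cut through it. The opening is 784 mm wide and 997 mm tall; its sill is at z = 1337 mm and its near (−x) edge is 1731 mm from the wall's −x end. The opening passes through the full wall thickness.


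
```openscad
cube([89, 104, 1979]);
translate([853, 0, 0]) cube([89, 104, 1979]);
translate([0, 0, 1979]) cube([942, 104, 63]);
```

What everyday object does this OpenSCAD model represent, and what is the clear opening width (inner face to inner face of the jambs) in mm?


A door frame. The clear opening width is 764 mm.

Two 1979 mm tall posts with a header on top — a door frame. The left jamb is 89 mm wide at x = 0; the right jamb starts at x = 853. The clear opening is 853 − 89 = 764 mm.


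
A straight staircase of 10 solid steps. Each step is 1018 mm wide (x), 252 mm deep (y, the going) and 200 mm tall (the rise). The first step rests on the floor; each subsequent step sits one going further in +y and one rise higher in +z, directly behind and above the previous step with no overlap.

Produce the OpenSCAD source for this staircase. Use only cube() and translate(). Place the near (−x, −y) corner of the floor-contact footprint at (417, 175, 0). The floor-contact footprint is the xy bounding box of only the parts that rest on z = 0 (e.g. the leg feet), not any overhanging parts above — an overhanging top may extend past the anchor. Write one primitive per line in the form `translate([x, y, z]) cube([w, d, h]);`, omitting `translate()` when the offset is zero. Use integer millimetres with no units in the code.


translate([417, 175, 0]) cube([1018, 252, 200]);
translate([417, 427, 200]) cube([1018, 252, 200]);
translate([417, 679, 400]) cube([1018, 252, 200]);
translate([417, 931, 600]) cube([1018, 252, 200]);
translate([417, 1183, 800]) cube([1018, 252, 200]);
translate([417, 1435, 1000]) cube([1018, 252, 200]);
translate([417, 1687, 1200]) cube([1018, 252, 200]);
translate([417, 1939, 1400]) cube([1018, 252, 200]);
translate([417, 2191, 1600]) cube([1018, 252, 200]);
translate([417, 2443, 1800]) cube([1018, 252, 200]);


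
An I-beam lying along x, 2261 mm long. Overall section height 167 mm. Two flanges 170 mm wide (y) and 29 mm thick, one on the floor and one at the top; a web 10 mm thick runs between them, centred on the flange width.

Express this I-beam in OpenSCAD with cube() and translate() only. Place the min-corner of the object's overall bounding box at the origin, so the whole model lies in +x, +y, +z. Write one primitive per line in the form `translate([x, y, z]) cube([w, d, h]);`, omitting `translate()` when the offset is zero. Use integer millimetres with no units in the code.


cube([2261, 170, 29]);
translate([0, 80, 29]) cube([2261, 10, 109]);
translate([0, 0, 138]) cube([2261, 170, 29]);


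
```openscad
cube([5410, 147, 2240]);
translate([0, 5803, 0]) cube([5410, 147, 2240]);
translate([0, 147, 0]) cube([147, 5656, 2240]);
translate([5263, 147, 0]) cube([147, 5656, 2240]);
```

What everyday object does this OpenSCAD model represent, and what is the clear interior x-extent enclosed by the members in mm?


A house (or room) frame. The interior width is 5116 mm.

Four 2240 mm walls enclosing a rectangle with no floor or roof — a room or house frame. Outside width is 5410 mm and wall thickness is 147 mm, so the interior width is 5410 − 2 × 147 = 5116 mm.


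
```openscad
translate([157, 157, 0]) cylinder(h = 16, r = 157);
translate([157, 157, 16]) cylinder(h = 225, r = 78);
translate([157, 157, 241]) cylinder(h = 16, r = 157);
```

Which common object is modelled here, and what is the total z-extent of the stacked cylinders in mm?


A spool. The overall height is 257 mm.

Three coaxial cylinders, large–small–large — a spool. Two 16 mm flanges and a 225 mm core give 16 + 225 + 16 = 257 mm.


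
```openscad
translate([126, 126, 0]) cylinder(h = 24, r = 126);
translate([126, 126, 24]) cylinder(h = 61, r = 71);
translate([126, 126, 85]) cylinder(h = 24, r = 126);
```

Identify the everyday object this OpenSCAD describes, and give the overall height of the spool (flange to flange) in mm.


A spool. The overall height is 109 mm.

Three coaxial cylinders, large–small–large — a spool. Two 24 mm flanges and a 61 mm core give 24 + 61 + 24 = 109 mm.


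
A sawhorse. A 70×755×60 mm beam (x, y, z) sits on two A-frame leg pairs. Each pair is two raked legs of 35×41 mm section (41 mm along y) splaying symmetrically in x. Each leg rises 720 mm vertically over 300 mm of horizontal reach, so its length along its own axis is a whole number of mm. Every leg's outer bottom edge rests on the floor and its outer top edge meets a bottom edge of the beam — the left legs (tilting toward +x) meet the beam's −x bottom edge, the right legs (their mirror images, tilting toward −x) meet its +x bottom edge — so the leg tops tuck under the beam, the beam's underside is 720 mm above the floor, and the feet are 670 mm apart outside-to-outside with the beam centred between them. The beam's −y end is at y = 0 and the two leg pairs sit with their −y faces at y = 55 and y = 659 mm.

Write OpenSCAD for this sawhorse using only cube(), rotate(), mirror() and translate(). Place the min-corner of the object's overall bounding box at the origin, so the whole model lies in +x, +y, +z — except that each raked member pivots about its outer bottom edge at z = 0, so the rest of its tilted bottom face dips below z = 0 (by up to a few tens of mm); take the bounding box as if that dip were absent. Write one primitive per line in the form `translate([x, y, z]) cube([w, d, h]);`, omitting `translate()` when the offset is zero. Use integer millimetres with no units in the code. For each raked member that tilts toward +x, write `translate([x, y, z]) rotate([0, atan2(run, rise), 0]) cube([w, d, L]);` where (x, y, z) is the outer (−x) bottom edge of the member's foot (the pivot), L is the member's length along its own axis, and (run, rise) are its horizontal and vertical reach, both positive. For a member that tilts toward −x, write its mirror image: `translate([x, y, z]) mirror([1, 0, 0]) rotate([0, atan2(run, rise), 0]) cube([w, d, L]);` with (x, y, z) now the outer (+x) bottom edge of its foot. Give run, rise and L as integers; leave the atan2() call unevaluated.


translate([300, 0, 720]) cube([70, 755, 60]);
translate([0, 55, 0]) rotate([0, atan2(300, 720), 0]) cube([35, 41, 780]);
translate([670, 55, 0]) mirror([1, 0, 0]) rotate([0, atan2(300, 720), 0]) cube([35, 41, 780]);
translate([0, 659, 0]) rotate([0, atan2(300, 720), 0]) cube([35, 41, 780]);
translate([670, 659, 0]) mirror([1, 0, 0]) rotate([0, atan2(300, 720), 0]) cube([35, 41, 780]);


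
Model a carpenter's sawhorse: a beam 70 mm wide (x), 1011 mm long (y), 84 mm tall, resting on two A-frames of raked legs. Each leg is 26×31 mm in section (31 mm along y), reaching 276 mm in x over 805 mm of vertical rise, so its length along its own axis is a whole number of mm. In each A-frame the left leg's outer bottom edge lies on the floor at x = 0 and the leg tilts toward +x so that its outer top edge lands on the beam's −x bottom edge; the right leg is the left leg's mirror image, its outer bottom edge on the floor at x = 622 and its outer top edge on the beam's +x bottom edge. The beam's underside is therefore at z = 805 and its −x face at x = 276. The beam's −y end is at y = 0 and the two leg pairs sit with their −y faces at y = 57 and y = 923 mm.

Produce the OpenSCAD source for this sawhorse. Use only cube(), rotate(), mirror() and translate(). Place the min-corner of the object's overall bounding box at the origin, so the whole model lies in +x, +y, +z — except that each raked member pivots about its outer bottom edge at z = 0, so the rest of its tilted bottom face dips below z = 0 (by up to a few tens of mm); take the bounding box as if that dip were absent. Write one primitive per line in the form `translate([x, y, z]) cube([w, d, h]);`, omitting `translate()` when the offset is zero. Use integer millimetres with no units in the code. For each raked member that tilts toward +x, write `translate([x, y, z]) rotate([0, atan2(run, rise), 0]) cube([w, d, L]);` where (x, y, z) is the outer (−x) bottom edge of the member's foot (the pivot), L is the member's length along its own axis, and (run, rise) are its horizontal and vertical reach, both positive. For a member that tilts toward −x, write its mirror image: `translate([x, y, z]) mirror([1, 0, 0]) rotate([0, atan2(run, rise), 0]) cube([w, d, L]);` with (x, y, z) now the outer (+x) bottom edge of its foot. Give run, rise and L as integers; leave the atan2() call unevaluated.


translate([276, 0, 805]) cube([70, 1011, 84]);
translate([0, 57, 0]) rotate([0, atan2(276, 805), 0]) cube([26, 31, 851]);
translate([622, 57, 0]) mirror([1, 0, 0]) rotate([0, atan2(276, 805), 0]) cube([26, 31, 851]);
translate([0, 923, 0]) rotate([0, atan2(276, 805), 0]) cube([26, 31, 851]);
translate([622, 923, 0]) mirror([1, 0, 0]) rotate([0, atan2(276, 805), 0]) cube([26, 31, 851]);


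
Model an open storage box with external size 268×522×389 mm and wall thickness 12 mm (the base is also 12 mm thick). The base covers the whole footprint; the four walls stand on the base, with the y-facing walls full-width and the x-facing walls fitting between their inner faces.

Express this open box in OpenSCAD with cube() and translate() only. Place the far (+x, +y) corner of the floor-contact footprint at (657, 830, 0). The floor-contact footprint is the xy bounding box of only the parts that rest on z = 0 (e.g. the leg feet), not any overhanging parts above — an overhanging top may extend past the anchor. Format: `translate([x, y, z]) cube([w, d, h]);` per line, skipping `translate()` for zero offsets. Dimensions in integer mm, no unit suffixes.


translate([389, 308, 0]) cube([268, 522, 12]);
translate([389, 308, 12]) cube([268, 12, 377]);
translate([389, 818, 12]) cube([268, 12, 377]);
translate([389, 320, 12]) cube([12, 498, 377]);
translate([645, 320, 12]) cube([12, 498, 377]);


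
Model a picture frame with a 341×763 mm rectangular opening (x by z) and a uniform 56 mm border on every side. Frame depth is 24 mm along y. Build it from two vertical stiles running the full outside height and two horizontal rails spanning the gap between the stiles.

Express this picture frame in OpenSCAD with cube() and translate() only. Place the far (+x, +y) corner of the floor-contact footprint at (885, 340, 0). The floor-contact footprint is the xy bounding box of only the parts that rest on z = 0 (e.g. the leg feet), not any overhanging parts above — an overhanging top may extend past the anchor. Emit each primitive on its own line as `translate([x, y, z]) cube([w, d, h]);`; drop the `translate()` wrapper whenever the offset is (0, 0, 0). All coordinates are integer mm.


translate([432, 316, 0]) cube([56, 24, 875]);
translate([829, 316, 0]) cube([56, 24, 875]);
translate([488, 316, 0]) cube([341, 24, 56]);
translate([488, 316, 819]) cube([341, 24, 56]);


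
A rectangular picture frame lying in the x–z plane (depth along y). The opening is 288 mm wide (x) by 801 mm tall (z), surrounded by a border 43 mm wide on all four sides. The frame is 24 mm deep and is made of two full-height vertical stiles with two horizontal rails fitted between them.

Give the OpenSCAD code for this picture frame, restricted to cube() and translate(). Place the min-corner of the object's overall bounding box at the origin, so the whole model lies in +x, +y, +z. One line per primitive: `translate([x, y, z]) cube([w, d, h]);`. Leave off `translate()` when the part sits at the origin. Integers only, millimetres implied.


cube([43, 24, 887]);
translate([331, 0, 0]) cube([43, 24, 887]);
translate([43, 0, 0]) cube([288, 24, 43]);
translate([43, 0, 844]) cube([288, 24, 43]);


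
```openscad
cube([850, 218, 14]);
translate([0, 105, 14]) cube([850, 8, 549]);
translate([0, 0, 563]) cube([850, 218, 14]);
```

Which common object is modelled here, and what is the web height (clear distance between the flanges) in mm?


An I-beam. The web height is 549 mm.

Two wide flanges with a thin centred web — an I-beam. Overall 577 mm minus two 14 mm flanges gives a web of 577 − 2·14 = 549 mm.


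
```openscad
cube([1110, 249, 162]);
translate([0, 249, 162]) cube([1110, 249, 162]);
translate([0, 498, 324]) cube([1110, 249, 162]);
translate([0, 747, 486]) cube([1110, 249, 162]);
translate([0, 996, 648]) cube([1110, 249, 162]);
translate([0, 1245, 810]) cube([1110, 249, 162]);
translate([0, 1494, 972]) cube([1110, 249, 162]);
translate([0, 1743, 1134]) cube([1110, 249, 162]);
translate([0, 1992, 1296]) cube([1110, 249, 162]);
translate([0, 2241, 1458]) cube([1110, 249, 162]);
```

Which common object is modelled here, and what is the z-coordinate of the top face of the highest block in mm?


A staircase. The total rise is 1620 mm.

10 identical blocks, each offset up and back from the previous — a staircase. Each step is 162 mm tall and there are 10 of them, so the total rise is 10 × 162 = 1620 mm.


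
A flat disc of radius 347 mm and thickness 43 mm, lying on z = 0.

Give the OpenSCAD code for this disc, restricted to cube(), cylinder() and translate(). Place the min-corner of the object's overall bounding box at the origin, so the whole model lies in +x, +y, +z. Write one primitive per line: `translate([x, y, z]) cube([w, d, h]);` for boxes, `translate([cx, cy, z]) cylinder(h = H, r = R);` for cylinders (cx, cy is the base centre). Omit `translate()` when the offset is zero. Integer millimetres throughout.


translate([347, 347, 0]) cylinder(h = 43, r = 347);


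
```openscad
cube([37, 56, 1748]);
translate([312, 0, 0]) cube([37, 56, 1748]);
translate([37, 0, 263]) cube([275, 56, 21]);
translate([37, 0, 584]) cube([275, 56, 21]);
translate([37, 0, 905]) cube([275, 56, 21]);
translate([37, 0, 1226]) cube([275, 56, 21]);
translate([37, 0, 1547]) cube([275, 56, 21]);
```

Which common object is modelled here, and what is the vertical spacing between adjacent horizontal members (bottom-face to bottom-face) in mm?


A ladder. The rung spacing is 321 mm.

Two tall 37×56 posts with 5 short bars between them — a ladder. Adjacent rungs sit at z = 263 and z = 584, so the spacing is 584 − 263 = 321 mm.


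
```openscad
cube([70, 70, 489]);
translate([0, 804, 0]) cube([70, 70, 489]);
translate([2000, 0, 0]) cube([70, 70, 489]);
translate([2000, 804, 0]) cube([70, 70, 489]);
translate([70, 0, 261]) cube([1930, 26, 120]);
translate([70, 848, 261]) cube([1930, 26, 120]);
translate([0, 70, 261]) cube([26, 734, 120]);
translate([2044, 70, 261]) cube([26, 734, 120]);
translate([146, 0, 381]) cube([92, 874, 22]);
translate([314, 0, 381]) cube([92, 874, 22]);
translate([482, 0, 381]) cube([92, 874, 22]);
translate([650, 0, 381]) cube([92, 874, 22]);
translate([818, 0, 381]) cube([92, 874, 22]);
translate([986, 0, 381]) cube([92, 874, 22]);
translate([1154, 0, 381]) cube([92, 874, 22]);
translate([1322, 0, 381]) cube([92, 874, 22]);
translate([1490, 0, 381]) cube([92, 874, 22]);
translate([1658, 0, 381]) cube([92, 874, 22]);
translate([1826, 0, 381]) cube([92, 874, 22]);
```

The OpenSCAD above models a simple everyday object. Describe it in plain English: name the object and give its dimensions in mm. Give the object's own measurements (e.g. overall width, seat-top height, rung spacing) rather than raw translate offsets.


A bed frame 2070 mm long (x) by 874 mm wide (y). Four 70×70 mm corner posts, 489 mm tall, at the corners of the footprint. Four rails of 26 mm thickness and 120 mm height run between adjacent posts with their undersides at z = 261 mm, their outer faces flush with the outside of the frame (the two x-running rails run between the posts' inner faces; the two y-running rails run between the posts' inner faces). 11 slats, each 92 mm wide (x) and 22 mm thick, lie across the top of the two x-running rails, running the full 874 mm width of the frame in y; along x they sit between the end posts with a 76 mm gap after the −x posts and between neighbouring slats, leaving 82 mm before the +x posts.


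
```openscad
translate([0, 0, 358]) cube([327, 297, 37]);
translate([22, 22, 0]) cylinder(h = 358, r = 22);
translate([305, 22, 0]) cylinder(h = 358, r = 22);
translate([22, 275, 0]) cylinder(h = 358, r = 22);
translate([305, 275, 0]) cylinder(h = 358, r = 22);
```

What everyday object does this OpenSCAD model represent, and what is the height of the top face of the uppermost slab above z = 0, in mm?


A stool. The seat height is 395 mm.

A 327×297×37 slab at z = 358 on four corner cylinders — a stool. The seat top is 358 + 37 = 395 mm.


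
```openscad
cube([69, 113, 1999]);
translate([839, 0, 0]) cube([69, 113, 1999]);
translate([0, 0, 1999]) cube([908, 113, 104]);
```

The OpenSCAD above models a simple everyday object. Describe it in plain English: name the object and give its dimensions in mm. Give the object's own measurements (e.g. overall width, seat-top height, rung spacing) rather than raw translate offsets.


A door frame. The clear opening is 770 mm wide and 1999 mm high. Two 69 mm wide jambs, 113 mm deep, stand either side of the opening from the floor to the top of the opening. A 104 mm thick head sits across the top of both jambs, spanning the full outside width of the frame.


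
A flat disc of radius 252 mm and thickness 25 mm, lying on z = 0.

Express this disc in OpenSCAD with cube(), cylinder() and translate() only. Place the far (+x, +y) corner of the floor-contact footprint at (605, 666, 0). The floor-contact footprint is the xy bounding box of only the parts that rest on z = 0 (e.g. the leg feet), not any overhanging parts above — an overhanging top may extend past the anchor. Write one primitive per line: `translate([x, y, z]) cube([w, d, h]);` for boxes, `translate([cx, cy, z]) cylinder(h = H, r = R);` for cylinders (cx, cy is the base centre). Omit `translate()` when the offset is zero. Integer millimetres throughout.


translate([353, 414, 0]) cylinder(h = 25, r = 252);


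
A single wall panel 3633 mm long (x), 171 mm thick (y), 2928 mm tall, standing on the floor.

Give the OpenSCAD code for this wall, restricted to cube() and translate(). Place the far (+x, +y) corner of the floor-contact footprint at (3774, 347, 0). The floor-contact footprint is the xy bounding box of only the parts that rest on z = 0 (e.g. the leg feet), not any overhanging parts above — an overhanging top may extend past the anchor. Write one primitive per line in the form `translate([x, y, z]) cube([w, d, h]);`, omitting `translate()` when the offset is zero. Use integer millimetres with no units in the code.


translate([141, 176, 0]) cube([3633, 171, 2928]);


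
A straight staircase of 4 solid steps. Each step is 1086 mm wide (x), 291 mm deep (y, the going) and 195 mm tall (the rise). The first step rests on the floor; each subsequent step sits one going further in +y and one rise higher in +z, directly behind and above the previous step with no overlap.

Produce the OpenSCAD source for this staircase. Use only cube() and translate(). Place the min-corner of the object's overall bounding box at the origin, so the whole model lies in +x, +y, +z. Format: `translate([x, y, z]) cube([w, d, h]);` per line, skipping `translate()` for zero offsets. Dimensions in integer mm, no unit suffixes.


cube([1086, 291, 195]);
translate([0, 291, 195]) cube([1086, 291, 195]);
translate([0, 582, 390]) cube([1086, 291, 195]);
translate([0, 873, 585]) cube([1086, 291, 195]);


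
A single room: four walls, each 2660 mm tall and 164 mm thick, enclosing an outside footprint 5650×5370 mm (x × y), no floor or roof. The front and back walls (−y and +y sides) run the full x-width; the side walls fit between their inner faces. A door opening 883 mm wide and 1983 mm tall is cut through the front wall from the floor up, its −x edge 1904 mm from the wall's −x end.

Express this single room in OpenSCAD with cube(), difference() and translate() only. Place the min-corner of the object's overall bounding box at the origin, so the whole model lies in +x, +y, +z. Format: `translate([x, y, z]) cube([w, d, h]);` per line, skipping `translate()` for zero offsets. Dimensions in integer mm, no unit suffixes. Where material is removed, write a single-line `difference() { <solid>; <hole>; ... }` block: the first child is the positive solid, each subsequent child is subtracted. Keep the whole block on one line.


difference() { cube([5650, 164, 2660]); translate([1904, 0, 0]) cube([883, 164, 1983]); }
translate([0, 5206, 0]) cube([5650, 164, 2660]);
translate([0, 164, 0]) cube([164, 5042, 2660]);
translate([5486, 164, 0]) cube([164, 5042, 2660]);


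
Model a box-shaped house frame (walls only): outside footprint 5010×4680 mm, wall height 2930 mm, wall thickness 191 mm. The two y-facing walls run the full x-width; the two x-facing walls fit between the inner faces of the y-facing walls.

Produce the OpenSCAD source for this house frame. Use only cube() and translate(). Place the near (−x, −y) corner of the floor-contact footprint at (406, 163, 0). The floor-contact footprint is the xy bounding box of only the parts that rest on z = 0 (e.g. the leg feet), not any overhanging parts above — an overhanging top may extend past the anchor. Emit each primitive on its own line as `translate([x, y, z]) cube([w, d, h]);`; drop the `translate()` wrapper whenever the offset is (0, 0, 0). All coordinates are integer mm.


translate([406, 163, 0]) cube([5010, 191, 2930]);
translate([406, 4652, 0]) cube([5010, 191, 2930]);
translate([406, 354, 0]) cube([191, 4298, 2930]);
translate([5225, 354, 0]) cube([191, 4298, 2930]);


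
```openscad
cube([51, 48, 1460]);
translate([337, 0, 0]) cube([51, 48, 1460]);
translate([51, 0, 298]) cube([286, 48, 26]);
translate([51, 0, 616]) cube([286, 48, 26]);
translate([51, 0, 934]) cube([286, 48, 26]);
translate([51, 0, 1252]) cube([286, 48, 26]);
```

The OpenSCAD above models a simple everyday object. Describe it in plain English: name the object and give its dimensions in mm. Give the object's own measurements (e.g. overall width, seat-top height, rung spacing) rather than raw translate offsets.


A straight ladder. Two 51×48 mm vertical rails, 1460 mm tall, stand 388 mm apart (outside-to-outside) with their front faces coplanar on the −y side. 4 rungs, each 48 mm deep and 26 mm tall, span between the inner faces of the rails, front faces flush with the rails. The lowest rung's underside is at z = 298 mm and rungs are spaced 318 mm apart (underside to underside).


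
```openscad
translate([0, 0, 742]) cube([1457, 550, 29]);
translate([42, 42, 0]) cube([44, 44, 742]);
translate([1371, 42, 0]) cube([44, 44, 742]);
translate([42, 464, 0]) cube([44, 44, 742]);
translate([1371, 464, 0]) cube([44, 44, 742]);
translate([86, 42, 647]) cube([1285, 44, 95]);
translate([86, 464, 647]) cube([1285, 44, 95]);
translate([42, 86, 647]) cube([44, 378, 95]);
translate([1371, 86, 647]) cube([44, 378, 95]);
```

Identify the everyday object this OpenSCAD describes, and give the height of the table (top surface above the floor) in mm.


A table. The table height is 771 mm.

A 1457×550×29 slab sits at z = 742 on four 44 mm square posts — a table. The top surface is at 742 + 29 = 771 mm.


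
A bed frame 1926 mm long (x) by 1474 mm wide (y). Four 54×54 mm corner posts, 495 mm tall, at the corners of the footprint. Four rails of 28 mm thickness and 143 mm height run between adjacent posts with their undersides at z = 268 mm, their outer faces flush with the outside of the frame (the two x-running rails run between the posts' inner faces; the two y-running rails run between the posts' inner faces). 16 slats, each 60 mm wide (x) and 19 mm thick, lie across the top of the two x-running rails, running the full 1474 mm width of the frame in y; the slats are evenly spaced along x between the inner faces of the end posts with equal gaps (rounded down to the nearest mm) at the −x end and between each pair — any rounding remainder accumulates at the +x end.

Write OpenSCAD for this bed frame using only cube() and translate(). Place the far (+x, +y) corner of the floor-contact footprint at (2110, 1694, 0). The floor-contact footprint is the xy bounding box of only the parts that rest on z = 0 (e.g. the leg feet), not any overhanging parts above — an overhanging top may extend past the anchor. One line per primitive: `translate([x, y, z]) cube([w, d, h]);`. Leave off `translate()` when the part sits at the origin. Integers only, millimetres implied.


translate([184, 220, 0]) cube([54, 54, 495]);
translate([184, 1640, 0]) cube([54, 54, 495]);
translate([2056, 220, 0]) cube([54, 54, 495]);
translate([2056, 1640, 0]) cube([54, 54, 495]);
translate([238, 220, 268]) cube([1818, 28, 143]);
translate([238, 1666, 268]) cube([1818, 28, 143]);
translate([184, 274, 268]) cube([28, 1366, 143]);
translate([2082, 274, 268]) cube([28, 1366, 143]);
translate([288, 220, 411]) cube([60, 1474, 19]);
translate([398, 220, 411]) cube([60, 1474, 19]);
translate([508, 220, 411]) cube([60, 1474, 19]);
translate([618, 220, 411]) cube([60, 1474, 19]);
translate([728, 220, 411]) cube([60, 1474, 19]);
translate([838, 220, 411]) cube([60, 1474, 19]);
translate([948, 220, 411]) cube([60, 1474, 19]);
translate([1058, 220, 411]) cube([60, 1474, 19]);
translate([1168, 220, 411]) cube([60, 1474, 19]);
translate([1278, 220, 411]) cube([60, 1474, 19]);
translate([1388, 220, 411]) cube([60, 1474, 19]);
translate([1498, 220, 411]) cube([60, 1474, 19]);
translate([1608, 220, 411]) cube([60, 1474, 19]);
translate([1718, 220, 411]) cube([60, 1474, 19]);
translate([1828, 220, 411]) cube([60, 1474, 19]);
translate([1938, 220, 411]) cube([60, 1474, 19]);


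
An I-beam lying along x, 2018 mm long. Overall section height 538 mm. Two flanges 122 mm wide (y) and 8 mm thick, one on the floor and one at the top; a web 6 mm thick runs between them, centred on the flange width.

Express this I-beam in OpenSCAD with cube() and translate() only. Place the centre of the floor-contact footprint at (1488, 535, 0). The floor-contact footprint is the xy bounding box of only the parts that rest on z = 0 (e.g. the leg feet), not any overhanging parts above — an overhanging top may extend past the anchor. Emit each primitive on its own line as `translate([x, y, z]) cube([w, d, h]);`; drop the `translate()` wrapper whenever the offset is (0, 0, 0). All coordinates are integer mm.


translate([479, 474, 0]) cube([2018, 122, 8]);
translate([479, 532, 8]) cube([2018, 6, 522]);
translate([479, 474, 530]) cube([2018, 122, 8]);


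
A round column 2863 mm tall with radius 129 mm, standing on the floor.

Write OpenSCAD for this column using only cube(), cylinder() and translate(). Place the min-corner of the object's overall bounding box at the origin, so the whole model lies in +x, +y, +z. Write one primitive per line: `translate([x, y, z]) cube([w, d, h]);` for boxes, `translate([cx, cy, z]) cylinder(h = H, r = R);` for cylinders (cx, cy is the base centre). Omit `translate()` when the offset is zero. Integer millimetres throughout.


translate([129, 129, 0]) cylinder(h = 2863, r = 129);


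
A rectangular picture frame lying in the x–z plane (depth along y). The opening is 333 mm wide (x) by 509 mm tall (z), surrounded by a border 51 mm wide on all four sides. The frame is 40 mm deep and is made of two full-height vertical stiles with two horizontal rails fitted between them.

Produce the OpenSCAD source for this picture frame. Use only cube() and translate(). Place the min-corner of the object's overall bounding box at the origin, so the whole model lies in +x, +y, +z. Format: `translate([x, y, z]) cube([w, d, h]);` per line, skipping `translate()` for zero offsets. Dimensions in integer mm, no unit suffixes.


cube([51, 40, 611]);
translate([384, 0, 0]) cube([51, 40, 611]);
translate([51, 0, 0]) cube([333, 40, 51]);
translate([51, 0, 560]) cube([333, 40, 51]);


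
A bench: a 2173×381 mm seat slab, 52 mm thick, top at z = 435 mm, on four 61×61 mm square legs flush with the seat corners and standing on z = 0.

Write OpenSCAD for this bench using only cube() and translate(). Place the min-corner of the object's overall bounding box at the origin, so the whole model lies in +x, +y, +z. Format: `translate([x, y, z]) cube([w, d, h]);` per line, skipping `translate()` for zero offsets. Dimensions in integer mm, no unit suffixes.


translate([0, 0, 383]) cube([2173, 381, 52]);
cube([61, 61, 383]);
translate([0, 320, 0]) cube([61, 61, 383]);
translate([2112, 0, 0]) cube([61, 61, 383]);
translate([2112, 320, 0]) cube([61, 61, 383]);


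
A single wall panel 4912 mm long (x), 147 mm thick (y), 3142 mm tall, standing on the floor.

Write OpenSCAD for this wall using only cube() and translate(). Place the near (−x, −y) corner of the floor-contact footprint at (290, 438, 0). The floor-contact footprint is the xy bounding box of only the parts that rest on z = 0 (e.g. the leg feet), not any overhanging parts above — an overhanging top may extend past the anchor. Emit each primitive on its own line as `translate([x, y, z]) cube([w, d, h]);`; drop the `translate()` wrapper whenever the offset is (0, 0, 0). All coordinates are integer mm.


translate([290, 438, 0]) cube([4912, 147, 3142]);


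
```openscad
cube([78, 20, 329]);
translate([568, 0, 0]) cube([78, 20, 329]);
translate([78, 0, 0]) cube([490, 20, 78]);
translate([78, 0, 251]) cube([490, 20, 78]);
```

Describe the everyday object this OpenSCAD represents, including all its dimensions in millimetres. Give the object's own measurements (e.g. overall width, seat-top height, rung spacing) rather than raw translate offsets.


A rectangular picture frame lying in the x–z plane (depth along y). The opening is 490 mm wide (x) by 173 mm tall (z), surrounded by a border 78 mm wide on all four sides. The frame is 20 mm deep and is made of two full-height vertical stiles with two horizontal rails fitted between them.


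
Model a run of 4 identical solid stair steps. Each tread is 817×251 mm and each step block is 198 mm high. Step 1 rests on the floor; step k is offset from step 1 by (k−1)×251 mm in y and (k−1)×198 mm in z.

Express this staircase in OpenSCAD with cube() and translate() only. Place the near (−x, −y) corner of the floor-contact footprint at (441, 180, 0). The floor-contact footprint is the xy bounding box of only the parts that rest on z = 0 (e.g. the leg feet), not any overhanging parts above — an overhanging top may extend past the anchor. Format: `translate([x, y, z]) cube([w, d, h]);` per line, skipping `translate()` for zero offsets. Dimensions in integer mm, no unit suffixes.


translate([441, 180, 0]) cube([817, 251, 198]);
translate([441, 431, 198]) cube([817, 251, 198]);
translate([441, 682, 396]) cube([817, 251, 198]);
translate([441, 933, 594]) cube([817, 251, 198]);


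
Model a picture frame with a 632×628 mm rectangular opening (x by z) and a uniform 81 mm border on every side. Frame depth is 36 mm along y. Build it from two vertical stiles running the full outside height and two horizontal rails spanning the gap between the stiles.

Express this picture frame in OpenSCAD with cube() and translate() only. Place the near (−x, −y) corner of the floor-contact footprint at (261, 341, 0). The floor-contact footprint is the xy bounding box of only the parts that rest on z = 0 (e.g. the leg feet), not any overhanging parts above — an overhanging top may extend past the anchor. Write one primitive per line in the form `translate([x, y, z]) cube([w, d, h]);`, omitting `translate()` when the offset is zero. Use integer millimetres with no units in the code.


translate([261, 341, 0]) cube([81, 36, 790]);
translate([974, 341, 0]) cube([81, 36, 790]);
translate([342, 341, 0]) cube([632, 36, 81]);
translate([342, 341, 709]) cube([632, 36, 81]);


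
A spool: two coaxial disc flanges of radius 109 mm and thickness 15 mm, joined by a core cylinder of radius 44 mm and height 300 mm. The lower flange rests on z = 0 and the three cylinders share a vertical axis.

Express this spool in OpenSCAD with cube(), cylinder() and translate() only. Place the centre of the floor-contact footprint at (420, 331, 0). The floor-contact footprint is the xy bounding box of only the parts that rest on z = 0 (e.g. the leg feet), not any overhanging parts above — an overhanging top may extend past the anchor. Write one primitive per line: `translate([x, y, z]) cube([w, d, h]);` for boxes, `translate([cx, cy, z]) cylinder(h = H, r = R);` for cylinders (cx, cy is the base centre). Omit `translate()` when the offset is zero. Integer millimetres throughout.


translate([420, 331, 0]) cylinder(h = 15, r = 109);
translate([420, 331, 15]) cylinder(h = 300, r = 44);
translate([420, 331, 315]) cylinder(h = 15, r = 109);


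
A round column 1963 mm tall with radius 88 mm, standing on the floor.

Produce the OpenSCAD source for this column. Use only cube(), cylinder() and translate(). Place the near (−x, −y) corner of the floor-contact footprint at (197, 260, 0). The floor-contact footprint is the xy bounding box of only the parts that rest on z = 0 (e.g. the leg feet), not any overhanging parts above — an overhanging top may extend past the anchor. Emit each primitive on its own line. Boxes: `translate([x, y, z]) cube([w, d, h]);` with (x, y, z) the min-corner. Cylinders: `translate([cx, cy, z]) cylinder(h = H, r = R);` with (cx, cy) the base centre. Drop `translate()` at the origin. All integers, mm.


translate([285, 348, 0]) cylinder(h = 1963, r = 88);


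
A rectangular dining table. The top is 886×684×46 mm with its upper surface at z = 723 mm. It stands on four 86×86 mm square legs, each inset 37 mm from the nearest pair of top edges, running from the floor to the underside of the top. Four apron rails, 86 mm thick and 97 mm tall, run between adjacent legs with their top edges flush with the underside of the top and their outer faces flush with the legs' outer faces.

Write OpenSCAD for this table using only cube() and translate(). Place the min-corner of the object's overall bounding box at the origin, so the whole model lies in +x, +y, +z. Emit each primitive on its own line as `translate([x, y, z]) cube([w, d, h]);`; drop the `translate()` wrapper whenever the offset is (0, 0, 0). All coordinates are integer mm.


translate([0, 0, 677]) cube([886, 684, 46]);
translate([37, 37, 0]) cube([86, 86, 677]);
translate([763, 37, 0]) cube([86, 86, 677]);
translate([37, 561, 0]) cube([86, 86, 677]);
translate([763, 561, 0]) cube([86, 86, 677]);
translate([123, 37, 580]) cube([640, 86, 97]);
translate([123, 561, 580]) cube([640, 86, 97]);
translate([37, 123, 580]) cube([86, 438, 97]);
translate([763, 123, 580]) cube([86, 438, 97]);


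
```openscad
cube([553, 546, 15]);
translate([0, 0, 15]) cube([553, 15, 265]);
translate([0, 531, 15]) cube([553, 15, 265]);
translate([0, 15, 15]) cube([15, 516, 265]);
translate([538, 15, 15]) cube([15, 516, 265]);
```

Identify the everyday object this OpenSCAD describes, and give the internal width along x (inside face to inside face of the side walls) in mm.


An open box. The internal width is 523 mm.

A 553×546 base slab with four walls standing on it — an open box. The base is 553 mm wide and the walls are 15 mm thick, so the internal width is 553 − 2 × 15 = 523 mm.
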